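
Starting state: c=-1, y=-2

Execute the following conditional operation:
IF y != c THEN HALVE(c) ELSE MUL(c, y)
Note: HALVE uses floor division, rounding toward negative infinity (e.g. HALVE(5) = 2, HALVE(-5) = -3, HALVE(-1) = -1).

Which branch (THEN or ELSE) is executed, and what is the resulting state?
Branch: THEN, Final state: c=-1, y=-2

Evaluating condition: y != c
y = -2, c = -1
Condition is True, so THEN branch executes
After HALVE(c): c=-1, y=-2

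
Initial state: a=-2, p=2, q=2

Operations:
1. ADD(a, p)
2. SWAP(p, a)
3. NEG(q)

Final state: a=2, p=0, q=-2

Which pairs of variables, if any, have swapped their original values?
(q, a)

Comparing initial and final values:
p: 2 → 0
q: 2 → -2
a: -2 → 2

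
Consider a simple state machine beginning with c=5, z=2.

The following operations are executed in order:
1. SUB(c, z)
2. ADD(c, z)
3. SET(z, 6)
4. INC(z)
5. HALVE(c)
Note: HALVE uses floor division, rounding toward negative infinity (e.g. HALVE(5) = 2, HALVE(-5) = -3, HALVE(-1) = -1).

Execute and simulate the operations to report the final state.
{c: 2, z: 7}

Step-by-step execution:
Initial: c=5, z=2
After step 1 (SUB(c, z)): c=3, z=2
After step 2 (ADD(c, z)): c=5, z=2
After step 3 (SET(z, 6)): c=5, z=6
After step 4 (INC(z)): c=5, z=7
After step 5 (HALVE(c)): c=2, z=7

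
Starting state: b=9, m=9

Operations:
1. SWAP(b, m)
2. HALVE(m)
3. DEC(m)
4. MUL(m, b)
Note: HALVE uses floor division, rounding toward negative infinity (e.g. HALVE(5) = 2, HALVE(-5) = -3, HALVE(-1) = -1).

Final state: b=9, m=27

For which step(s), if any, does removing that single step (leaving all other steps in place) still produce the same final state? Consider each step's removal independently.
Step(s) 1

Testing removal of each single step:
Without step 1: final = b=9, m=27 (same)
Without step 2: final = b=9, m=72 (different)
Without step 3: final = b=9, m=36 (different)
Without step 4: final = b=9, m=3 (different)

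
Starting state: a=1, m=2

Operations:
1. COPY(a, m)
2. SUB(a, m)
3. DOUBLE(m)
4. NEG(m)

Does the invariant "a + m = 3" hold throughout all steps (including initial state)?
No, violated after step 1

The invariant is violated after step 1.

State at each step:
Initial: a=1, m=2
After step 1: a=2, m=2
After step 2: a=0, m=2
After step 3: a=0, m=4
After step 4: a=0, m=-4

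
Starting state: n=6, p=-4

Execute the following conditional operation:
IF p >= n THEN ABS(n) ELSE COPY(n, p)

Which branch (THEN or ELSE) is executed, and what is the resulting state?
Branch: ELSE, Final state: n=-4, p=-4

Evaluating condition: p >= n
p = -4, n = 6
Condition is False, so ELSE branch executes
After COPY(n, p): n=-4, p=-4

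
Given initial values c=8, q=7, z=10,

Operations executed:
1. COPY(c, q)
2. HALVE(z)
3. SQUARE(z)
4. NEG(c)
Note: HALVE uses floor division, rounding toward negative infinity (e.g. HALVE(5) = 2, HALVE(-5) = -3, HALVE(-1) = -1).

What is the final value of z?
z = 25

Tracing execution:
Step 1: COPY(c, q) → z = 10
Step 2: HALVE(z) → z = 5
Step 3: SQUARE(z) → z = 25
Step 4: NEG(c) → z = 25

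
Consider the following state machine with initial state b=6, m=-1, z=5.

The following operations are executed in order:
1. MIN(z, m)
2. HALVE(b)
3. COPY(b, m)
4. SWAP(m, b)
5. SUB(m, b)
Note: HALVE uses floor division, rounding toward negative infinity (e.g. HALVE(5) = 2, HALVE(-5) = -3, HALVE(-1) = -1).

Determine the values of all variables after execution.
{b: -1, m: 0, z: -1}

Step-by-step execution:
Initial: b=6, m=-1, z=5
After step 1 (MIN(z, m)): b=6, m=-1, z=-1
After step 2 (HALVE(b)): b=3, m=-1, z=-1
After step 3 (COPY(b, m)): b=-1, m=-1, z=-1
After step 4 (SWAP(m, b)): b=-1, m=-1, z=-1
After step 5 (SUB(m, b)): b=-1, m=0, z=-1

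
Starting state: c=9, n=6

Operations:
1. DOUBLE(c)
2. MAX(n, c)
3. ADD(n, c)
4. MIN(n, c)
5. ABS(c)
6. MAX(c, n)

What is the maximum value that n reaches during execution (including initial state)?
36

Values of n at each step:
Initial: n = 6
After step 1: n = 6
After step 2: n = 18
After step 3: n = 36 ← maximum
After step 4: n = 18
After step 5: n = 18
After step 6: n = 18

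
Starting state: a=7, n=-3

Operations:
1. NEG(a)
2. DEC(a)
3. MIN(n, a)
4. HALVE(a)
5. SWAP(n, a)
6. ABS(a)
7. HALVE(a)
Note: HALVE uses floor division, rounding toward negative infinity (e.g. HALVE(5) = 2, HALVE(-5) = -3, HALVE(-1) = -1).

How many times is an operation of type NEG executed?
1

Counting NEG operations:
Step 1: NEG(a) ← NEG
Total: 1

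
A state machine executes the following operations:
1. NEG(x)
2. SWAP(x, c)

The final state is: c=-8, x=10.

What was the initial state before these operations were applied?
c=10, x=8

Working backwards:
Final state: c=-8, x=10
Before step 2 (SWAP(x, c)): c=10, x=-8
Before step 1 (NEG(x)): c=10, x=8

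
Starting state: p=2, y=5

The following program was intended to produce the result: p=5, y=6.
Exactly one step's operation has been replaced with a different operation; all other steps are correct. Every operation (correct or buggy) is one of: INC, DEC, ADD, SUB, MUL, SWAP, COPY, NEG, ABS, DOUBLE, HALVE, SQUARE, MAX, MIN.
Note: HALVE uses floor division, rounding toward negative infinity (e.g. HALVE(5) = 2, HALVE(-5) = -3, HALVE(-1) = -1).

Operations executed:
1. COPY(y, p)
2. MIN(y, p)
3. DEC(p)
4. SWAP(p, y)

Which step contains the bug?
Step 1

Trace with buggy code:
Initial: p=2, y=5
After step 1: p=2, y=2
After step 2: p=2, y=2
After step 3: p=1, y=2
After step 4: p=2, y=1
Actual final p=2, y=1 ≠ expected p=5, y=6.
Step 1 is the only position where a single-operation replacement can produce the expected result.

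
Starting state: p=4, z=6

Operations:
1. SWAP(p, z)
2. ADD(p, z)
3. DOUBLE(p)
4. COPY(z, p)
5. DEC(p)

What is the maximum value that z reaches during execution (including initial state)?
20

Values of z at each step:
Initial: z = 6
After step 1: z = 4
After step 2: z = 4
After step 3: z = 4
After step 4: z = 20 ← maximum
After step 5: z = 20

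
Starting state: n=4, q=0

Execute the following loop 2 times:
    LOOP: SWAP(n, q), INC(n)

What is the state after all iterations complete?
n=5, q=1

Iteration trace:
Start: n=4, q=0
After iteration 1: n=1, q=4
After iteration 2: n=5, q=1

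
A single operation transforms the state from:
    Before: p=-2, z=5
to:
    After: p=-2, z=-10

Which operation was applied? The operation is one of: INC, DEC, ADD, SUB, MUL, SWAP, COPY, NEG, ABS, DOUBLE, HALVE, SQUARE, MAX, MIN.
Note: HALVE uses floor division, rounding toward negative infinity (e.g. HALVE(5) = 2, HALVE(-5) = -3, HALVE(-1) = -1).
MUL(z, p)

Analyzing the change:
Before: p=-2, z=5
After: p=-2, z=-10
Variable z changed from 5 to -10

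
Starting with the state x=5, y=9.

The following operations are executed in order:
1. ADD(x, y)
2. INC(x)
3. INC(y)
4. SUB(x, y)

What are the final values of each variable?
{x: 5, y: 10}

Step-by-step execution:
Initial: x=5, y=9
After step 1 (ADD(x, y)): x=14, y=9
After step 2 (INC(x)): x=15, y=9
After step 3 (INC(y)): x=15, y=10
After step 4 (SUB(x, y)): x=5, y=10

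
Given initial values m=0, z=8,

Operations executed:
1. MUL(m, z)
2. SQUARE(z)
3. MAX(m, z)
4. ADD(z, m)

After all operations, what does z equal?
z = 128

Tracing execution:
Step 1: MUL(m, z) → z = 8
Step 2: SQUARE(z) → z = 64
Step 3: MAX(m, z) → z = 64
Step 4: ADD(z, m) → z = 128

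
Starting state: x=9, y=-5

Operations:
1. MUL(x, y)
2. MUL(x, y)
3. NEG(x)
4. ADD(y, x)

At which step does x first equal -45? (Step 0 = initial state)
Step 1

Tracing x:
Initial: x = 9
After step 1: x = -45 ← first occurrence
After step 2: x = 225
After step 3: x = -225
After step 4: x = -225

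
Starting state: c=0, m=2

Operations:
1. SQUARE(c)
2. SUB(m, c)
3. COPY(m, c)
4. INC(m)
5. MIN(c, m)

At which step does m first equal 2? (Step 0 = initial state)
Step 0

Tracing m:
Initial: m = 2 ← first occurrence
After step 1: m = 2
After step 2: m = 2
After step 3: m = 0
After step 4: m = 1
After step 5: m = 1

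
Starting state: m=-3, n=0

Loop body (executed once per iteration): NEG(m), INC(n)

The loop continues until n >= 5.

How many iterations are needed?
5

Tracing iterations:
Initial: m=-3, n=0
After iteration 1: m=3, n=1
After iteration 2: m=-3, n=2
After iteration 3: m=3, n=3
After iteration 4: m=-3, n=4
After iteration 5: m=3, n=5
n >= 5 now holds, so the loop exits after 5 iterations.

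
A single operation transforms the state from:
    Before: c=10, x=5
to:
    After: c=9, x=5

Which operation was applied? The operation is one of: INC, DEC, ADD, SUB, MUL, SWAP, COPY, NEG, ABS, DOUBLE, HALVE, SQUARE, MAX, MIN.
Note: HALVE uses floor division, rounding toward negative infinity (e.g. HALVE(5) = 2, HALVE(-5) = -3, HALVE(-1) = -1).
DEC(c)

Analyzing the change:
Before: c=10, x=5
After: c=9, x=5
Variable c changed from 10 to 9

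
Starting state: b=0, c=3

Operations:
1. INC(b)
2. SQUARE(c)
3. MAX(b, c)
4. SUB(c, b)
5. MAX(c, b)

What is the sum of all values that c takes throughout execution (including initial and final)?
33

Values of c at each step:
Initial: c = 3
After step 1: c = 3
After step 2: c = 9
After step 3: c = 9
After step 4: c = 0
After step 5: c = 9
Sum = 3 + 3 + 9 + 9 + 0 + 9 = 33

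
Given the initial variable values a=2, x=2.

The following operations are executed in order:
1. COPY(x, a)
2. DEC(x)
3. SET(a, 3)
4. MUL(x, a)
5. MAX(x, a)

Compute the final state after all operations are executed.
{a: 3, x: 3}

Step-by-step execution:
Initial: a=2, x=2
After step 1 (COPY(x, a)): a=2, x=2
After step 2 (DEC(x)): a=2, x=1
After step 3 (SET(a, 3)): a=3, x=1
After step 4 (MUL(x, a)): a=3, x=3
After step 5 (MAX(x, a)): a=3, x=3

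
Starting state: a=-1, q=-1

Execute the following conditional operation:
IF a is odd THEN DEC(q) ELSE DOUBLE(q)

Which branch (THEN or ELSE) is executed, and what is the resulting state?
Branch: THEN, Final state: a=-1, q=-2

Evaluating condition: a is odd
Condition is True, so THEN branch executes
After DEC(q): a=-1, q=-2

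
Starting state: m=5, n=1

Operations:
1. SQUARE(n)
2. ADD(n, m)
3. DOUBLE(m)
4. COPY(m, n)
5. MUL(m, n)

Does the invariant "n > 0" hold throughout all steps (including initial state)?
Yes

The invariant holds at every step.

State at each step:
Initial: m=5, n=1
After step 1: m=5, n=1
After step 2: m=5, n=6
After step 3: m=10, n=6
After step 4: m=6, n=6
After step 5: m=36, n=6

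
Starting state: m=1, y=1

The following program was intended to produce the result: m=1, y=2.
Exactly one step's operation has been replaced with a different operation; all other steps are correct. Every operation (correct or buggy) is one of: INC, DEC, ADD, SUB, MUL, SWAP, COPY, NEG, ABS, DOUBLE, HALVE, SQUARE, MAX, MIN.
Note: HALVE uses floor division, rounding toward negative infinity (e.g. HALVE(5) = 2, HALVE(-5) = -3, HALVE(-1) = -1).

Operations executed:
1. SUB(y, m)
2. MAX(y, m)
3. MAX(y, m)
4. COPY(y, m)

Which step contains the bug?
Step 4

Trace with buggy code:
Initial: m=1, y=1
After step 1: m=1, y=0
After step 2: m=1, y=1
After step 3: m=1, y=1
After step 4: m=1, y=1
Actual final m=1, y=1 ≠ expected m=1, y=2.
Step 4 is the only position where a single-operation replacement can produce the expected result.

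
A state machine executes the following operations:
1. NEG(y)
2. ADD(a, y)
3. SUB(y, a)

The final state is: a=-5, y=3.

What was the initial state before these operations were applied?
a=-3, y=2

Working backwards:
Final state: a=-5, y=3
Before step 3 (SUB(y, a)): a=-5, y=-2
Before step 2 (ADD(a, y)): a=-3, y=-2
Before step 1 (NEG(y)): a=-3, y=2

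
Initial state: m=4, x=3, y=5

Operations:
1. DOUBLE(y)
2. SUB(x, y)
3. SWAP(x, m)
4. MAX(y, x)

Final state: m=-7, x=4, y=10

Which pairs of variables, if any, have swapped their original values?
None

Comparing initial and final values:
m: 4 → -7
x: 3 → 4
y: 5 → 10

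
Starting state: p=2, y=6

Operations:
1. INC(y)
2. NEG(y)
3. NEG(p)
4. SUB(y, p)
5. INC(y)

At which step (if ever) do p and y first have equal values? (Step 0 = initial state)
Never

p and y never become equal during execution.

Comparing values at each step:
Initial: p=2, y=6
After step 1: p=2, y=7
After step 2: p=2, y=-7
After step 3: p=-2, y=-7
After step 4: p=-2, y=-5
After step 5: p=-2, y=-4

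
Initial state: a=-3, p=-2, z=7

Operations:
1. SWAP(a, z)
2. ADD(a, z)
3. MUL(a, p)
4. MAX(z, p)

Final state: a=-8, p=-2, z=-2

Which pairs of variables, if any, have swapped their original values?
None

Comparing initial and final values:
a: -3 → -8
p: -2 → -2
z: 7 → -2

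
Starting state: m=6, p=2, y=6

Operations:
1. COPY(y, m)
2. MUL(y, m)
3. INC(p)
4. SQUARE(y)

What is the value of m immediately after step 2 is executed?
m = 6

Tracing m through execution:
Initial: m = 6
After step 1 (COPY(y, m)): m = 6
After step 2 (MUL(y, m)): m = 6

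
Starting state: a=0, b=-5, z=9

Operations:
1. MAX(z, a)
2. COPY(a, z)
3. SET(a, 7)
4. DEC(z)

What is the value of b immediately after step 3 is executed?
b = -5

Tracing b through execution:
Initial: b = -5
After step 1 (MAX(z, a)): b = -5
After step 2 (COPY(a, z)): b = -5
After step 3 (SET(a, 7)): b = -5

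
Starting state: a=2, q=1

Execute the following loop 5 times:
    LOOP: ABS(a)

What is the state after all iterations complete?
a=2, q=1

Iteration trace:
Start: a=2, q=1
After iteration 1: a=2, q=1
After iteration 2: a=2, q=1
After iteration 3: a=2, q=1
After iteration 4: a=2, q=1
After iteration 5: a=2, q=1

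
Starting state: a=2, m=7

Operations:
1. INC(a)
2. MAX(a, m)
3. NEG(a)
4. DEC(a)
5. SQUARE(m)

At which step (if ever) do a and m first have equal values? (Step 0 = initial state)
Step 2

a and m first become equal after step 2.

Comparing values at each step:
Initial: a=2, m=7
After step 1: a=3, m=7
After step 2: a=7, m=7 ← equal!
After step 3: a=-7, m=7
After step 4: a=-8, m=7
After step 5: a=-8, m=49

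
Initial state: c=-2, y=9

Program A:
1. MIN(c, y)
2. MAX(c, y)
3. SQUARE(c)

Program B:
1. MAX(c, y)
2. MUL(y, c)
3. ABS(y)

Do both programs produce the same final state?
No

Program A final state: c=81, y=9
Program B final state: c=9, y=81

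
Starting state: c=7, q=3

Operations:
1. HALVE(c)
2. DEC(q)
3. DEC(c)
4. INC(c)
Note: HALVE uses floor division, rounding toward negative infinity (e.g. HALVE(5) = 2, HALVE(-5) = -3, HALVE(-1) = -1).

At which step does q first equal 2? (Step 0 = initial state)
Step 2

Tracing q:
Initial: q = 3
After step 1: q = 3
After step 2: q = 2 ← first occurrence
After step 3: q = 2
After step 4: q = 2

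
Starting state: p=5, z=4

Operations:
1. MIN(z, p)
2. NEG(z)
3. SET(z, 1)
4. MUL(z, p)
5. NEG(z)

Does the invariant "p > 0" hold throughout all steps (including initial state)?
Yes

The invariant holds at every step.

State at each step:
Initial: p=5, z=4
After step 1: p=5, z=4
After step 2: p=5, z=-4
After step 3: p=5, z=1
After step 4: p=5, z=5
After step 5: p=5, z=-5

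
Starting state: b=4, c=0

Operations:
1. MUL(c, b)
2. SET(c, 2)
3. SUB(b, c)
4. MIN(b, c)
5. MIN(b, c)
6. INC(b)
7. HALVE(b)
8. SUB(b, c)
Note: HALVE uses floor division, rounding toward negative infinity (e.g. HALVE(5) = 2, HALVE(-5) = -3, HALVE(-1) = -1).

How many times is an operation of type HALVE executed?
1

Counting HALVE operations:
Step 7: HALVE(b) ← HALVE
Total: 1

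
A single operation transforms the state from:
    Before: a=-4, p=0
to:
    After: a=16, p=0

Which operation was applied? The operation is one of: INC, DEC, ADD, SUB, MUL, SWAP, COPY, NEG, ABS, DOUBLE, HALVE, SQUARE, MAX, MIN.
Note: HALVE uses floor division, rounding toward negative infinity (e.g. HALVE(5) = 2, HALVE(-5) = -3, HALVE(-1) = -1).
SQUARE(a)

Analyzing the change:
Before: a=-4, p=0
After: a=16, p=0
Variable a changed from -4 to 16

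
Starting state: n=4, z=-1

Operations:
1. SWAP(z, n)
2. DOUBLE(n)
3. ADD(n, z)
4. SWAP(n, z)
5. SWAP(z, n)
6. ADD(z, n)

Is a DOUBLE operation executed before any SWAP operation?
No

First DOUBLE: step 2
First SWAP: step 1
Since 2 > 1, SWAP comes first.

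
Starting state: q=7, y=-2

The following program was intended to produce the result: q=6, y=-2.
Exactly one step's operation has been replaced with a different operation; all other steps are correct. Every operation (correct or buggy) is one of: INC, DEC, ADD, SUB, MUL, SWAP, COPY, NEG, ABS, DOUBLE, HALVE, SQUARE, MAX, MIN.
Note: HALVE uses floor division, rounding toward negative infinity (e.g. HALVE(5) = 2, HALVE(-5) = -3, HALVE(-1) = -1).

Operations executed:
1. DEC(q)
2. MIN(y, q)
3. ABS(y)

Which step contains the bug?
Step 3

Trace with buggy code:
Initial: q=7, y=-2
After step 1: q=6, y=-2
After step 2: q=6, y=-2
After step 3: q=6, y=2
Actual final q=6, y=2 ≠ expected q=6, y=-2.
Step 3 is the only position where a single-operation replacement can produce the expected result.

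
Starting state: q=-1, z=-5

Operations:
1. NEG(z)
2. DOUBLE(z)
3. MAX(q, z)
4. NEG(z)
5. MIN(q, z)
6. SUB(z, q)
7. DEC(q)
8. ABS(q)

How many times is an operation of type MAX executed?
1

Counting MAX operations:
Step 3: MAX(q, z) ← MAX
Total: 1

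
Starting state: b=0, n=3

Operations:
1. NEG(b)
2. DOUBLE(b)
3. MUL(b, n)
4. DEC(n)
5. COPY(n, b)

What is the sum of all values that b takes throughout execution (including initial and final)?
0

Values of b at each step:
Initial: b = 0
After step 1: b = 0
After step 2: b = 0
After step 3: b = 0
After step 4: b = 0
After step 5: b = 0
Sum = 0 + 0 + 0 + 0 + 0 + 0 = 0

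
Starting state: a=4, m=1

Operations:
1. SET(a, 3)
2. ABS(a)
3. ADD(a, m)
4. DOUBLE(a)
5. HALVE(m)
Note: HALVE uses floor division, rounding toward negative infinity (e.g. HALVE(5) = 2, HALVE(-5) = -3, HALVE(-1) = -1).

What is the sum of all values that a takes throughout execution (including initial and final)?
30

Values of a at each step:
Initial: a = 4
After step 1: a = 3
After step 2: a = 3
After step 3: a = 4
After step 4: a = 8
After step 5: a = 8
Sum = 4 + 3 + 3 + 4 + 8 + 8 = 30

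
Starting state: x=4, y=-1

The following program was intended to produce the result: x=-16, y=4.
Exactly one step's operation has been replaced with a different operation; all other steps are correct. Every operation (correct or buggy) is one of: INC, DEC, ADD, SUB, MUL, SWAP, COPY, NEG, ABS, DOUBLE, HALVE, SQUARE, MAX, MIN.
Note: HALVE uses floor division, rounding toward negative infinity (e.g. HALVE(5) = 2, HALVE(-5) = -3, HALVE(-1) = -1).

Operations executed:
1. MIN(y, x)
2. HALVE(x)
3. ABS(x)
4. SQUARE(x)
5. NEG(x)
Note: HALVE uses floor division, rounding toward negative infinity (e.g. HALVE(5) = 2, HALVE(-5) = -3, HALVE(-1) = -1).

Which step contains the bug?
Step 2

Trace with buggy code:
Initial: x=4, y=-1
After step 1: x=4, y=-1
After step 2: x=2, y=-1
After step 3: x=2, y=-1
After step 4: x=4, y=-1
After step 5: x=-4, y=-1
Actual final x=-4, y=-1 ≠ expected x=-16, y=4.
Step 2 is the only position where a single-operation replacement can produce the expected result.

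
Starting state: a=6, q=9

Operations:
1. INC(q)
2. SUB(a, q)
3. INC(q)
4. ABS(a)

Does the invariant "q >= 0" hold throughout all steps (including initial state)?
Yes

The invariant holds at every step.

State at each step:
Initial: a=6, q=9
After step 1: a=6, q=10
After step 2: a=-4, q=10
After step 3: a=-4, q=11
After step 4: a=4, q=11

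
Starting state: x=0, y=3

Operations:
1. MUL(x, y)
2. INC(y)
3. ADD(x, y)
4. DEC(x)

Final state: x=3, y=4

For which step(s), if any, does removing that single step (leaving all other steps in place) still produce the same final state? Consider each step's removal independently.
Step(s) 1

Testing removal of each single step:
Without step 1: final = x=3, y=4 (same)
Without step 2: final = x=2, y=3 (different)
Without step 3: final = x=-1, y=4 (different)
Without step 4: final = x=4, y=4 (different)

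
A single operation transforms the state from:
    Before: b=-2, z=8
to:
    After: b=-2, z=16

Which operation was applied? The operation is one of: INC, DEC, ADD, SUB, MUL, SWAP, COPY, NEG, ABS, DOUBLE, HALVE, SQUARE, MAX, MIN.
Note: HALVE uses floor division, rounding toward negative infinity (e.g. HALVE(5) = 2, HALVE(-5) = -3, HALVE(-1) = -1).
DOUBLE(z)

Analyzing the change:
Before: b=-2, z=8
After: b=-2, z=16
Variable z changed from 8 to 16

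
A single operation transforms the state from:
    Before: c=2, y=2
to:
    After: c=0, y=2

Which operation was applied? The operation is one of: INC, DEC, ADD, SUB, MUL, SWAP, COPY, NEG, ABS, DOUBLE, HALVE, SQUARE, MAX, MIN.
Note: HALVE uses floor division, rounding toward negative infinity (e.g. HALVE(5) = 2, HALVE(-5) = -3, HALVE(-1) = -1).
SUB(c, y)

Analyzing the change:
Before: c=2, y=2
After: c=0, y=2
Variable c changed from 2 to 0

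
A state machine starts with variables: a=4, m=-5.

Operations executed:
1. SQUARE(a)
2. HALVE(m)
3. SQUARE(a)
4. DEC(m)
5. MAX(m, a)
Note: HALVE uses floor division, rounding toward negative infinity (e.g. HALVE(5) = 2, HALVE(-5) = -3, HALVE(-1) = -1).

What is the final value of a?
a = 256

Tracing execution:
Step 1: SQUARE(a) → a = 16
Step 2: HALVE(m) → a = 16
Step 3: SQUARE(a) → a = 256
Step 4: DEC(m) → a = 256
Step 5: MAX(m, a) → a = 256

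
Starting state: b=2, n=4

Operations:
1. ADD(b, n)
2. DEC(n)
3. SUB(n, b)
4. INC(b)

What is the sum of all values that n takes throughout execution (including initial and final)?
5

Values of n at each step:
Initial: n = 4
After step 1: n = 4
After step 2: n = 3
After step 3: n = -3
After step 4: n = -3
Sum = 4 + 4 + 3 + -3 + -3 = 5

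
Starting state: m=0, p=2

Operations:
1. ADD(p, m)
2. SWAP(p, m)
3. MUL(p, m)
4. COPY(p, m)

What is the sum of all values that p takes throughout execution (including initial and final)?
6

Values of p at each step:
Initial: p = 2
After step 1: p = 2
After step 2: p = 0
After step 3: p = 0
After step 4: p = 2
Sum = 2 + 2 + 0 + 0 + 2 = 6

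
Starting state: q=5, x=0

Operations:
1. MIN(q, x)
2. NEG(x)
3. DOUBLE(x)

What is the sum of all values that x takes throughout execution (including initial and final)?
0

Values of x at each step:
Initial: x = 0
After step 1: x = 0
After step 2: x = 0
After step 3: x = 0
Sum = 0 + 0 + 0 + 0 = 0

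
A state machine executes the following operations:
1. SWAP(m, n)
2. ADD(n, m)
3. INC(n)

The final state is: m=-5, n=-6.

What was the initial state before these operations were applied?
m=-2, n=-5

Working backwards:
Final state: m=-5, n=-6
Before step 3 (INC(n)): m=-5, n=-7
Before step 2 (ADD(n, m)): m=-5, n=-2
Before step 1 (SWAP(m, n)): m=-2, n=-5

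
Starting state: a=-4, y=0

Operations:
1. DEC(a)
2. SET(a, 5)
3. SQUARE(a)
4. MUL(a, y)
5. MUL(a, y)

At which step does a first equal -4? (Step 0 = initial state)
Step 0

Tracing a:
Initial: a = -4 ← first occurrence
After step 1: a = -5
After step 2: a = 5
After step 3: a = 25
After step 4: a = 0
After step 5: a = 0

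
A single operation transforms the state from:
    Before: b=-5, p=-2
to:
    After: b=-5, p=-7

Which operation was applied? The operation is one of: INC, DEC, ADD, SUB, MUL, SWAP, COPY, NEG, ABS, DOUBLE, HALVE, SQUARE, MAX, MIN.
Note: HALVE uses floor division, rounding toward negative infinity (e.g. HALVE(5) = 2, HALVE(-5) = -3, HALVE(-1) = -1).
ADD(p, b)

Analyzing the change:
Before: b=-5, p=-2
After: b=-5, p=-7
Variable p changed from -2 to -7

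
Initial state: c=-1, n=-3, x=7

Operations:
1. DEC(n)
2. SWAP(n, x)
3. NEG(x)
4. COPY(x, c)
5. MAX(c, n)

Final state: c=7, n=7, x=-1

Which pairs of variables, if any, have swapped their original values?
(c, x)

Comparing initial and final values:
c: -1 → 7
x: 7 → -1
n: -3 → 7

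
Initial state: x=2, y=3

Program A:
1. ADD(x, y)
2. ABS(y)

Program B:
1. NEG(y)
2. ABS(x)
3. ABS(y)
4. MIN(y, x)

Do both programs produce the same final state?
No

Program A final state: x=5, y=3
Program B final state: x=2, y=2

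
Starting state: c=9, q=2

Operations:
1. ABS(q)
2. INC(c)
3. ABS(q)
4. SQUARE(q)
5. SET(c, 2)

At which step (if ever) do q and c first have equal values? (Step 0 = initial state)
Never

q and c never become equal during execution.

Comparing values at each step:
Initial: q=2, c=9
After step 1: q=2, c=9
After step 2: q=2, c=10
After step 3: q=2, c=10
After step 4: q=4, c=10
After step 5: q=4, c=2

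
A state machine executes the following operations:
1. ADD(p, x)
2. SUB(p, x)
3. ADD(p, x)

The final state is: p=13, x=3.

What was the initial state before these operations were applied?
p=10, x=3

Working backwards:
Final state: p=13, x=3
Before step 3 (ADD(p, x)): p=10, x=3
Before step 2 (SUB(p, x)): p=13, x=3
Before step 1 (ADD(p, x)): p=10, x=3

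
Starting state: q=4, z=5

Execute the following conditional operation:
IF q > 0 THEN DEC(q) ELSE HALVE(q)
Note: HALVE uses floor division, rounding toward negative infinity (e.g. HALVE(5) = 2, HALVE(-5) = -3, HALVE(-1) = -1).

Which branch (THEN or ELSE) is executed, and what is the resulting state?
Branch: THEN, Final state: q=3, z=5

Evaluating condition: q > 0
q = 4
Condition is True, so THEN branch executes
After DEC(q): q=3, z=5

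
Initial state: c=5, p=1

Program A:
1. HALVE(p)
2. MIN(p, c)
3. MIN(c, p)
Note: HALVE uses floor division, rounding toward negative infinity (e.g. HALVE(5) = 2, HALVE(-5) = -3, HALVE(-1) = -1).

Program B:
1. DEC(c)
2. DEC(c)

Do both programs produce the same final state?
No

Program A final state: c=0, p=0
Program B final state: c=3, p=1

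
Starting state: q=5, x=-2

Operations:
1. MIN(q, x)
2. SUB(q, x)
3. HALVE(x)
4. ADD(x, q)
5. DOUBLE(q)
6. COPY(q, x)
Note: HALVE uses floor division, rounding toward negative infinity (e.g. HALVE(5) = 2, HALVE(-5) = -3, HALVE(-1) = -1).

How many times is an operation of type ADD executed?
1

Counting ADD operations:
Step 4: ADD(x, q) ← ADD
Total: 1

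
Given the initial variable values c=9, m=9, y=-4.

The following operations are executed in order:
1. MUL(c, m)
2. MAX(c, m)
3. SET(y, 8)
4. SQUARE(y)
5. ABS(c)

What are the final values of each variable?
{c: 81, m: 9, y: 64}

Step-by-step execution:
Initial: c=9, m=9, y=-4
After step 1 (MUL(c, m)): c=81, m=9, y=-4
After step 2 (MAX(c, m)): c=81, m=9, y=-4
After step 3 (SET(y, 8)): c=81, m=9, y=8
After step 4 (SQUARE(y)): c=81, m=9, y=64
After step 5 (ABS(c)): c=81, m=9, y=64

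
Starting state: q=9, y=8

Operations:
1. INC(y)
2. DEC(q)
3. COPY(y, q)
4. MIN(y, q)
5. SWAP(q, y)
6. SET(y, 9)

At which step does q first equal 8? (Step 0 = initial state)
Step 2

Tracing q:
Initial: q = 9
After step 1: q = 9
After step 2: q = 8 ← first occurrence
After step 3: q = 8
After step 4: q = 8
After step 5: q = 8
After step 6: q = 8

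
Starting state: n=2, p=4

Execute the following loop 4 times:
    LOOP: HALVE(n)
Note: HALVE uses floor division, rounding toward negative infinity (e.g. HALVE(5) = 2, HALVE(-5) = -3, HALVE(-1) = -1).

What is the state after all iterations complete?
n=0, p=4

Iteration trace:
Start: n=2, p=4
After iteration 1: n=1, p=4
After iteration 2: n=0, p=4
After iteration 3: n=0, p=4
After iteration 4: n=0, p=4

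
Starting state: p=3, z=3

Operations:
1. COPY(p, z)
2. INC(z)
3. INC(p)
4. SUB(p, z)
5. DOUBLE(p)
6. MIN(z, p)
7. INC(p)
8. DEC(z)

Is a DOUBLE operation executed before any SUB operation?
No

First DOUBLE: step 5
First SUB: step 4
Since 5 > 4, SUB comes first.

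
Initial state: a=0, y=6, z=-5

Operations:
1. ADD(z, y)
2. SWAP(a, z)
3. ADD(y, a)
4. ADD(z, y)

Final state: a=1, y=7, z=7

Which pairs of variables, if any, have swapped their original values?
None

Comparing initial and final values:
y: 6 → 7
a: 0 → 1
z: -5 → 7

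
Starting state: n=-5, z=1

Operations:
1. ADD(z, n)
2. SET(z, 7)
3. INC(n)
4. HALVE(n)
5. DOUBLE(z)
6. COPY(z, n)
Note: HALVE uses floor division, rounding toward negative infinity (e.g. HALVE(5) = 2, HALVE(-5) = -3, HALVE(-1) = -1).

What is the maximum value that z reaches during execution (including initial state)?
14

Values of z at each step:
Initial: z = 1
After step 1: z = -4
After step 2: z = 7
After step 3: z = 7
After step 4: z = 7
After step 5: z = 14 ← maximum
After step 6: z = -2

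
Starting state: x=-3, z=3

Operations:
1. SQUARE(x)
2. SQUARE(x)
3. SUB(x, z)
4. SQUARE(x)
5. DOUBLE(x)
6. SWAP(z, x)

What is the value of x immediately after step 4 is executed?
x = 6084

Tracing x through execution:
Initial: x = -3
After step 1 (SQUARE(x)): x = 9
After step 2 (SQUARE(x)): x = 81
After step 3 (SUB(x, z)): x = 78
After step 4 (SQUARE(x)): x = 6084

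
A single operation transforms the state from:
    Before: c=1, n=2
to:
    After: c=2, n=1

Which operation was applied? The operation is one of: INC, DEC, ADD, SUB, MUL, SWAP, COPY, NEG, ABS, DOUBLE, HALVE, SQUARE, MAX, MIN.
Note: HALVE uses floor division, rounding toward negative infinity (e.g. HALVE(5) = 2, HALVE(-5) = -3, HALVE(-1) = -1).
SWAP(n, c)

Analyzing the change:
Before: c=1, n=2
After: c=2, n=1
Variable n changed from 2 to 1
Variable c changed from 1 to 2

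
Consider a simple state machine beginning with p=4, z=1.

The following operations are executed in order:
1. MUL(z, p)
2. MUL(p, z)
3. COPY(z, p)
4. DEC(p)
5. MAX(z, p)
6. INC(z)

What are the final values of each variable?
{p: 15, z: 17}

Step-by-step execution:
Initial: p=4, z=1
After step 1 (MUL(z, p)): p=4, z=4
After step 2 (MUL(p, z)): p=16, z=4
After step 3 (COPY(z, p)): p=16, z=16
After step 4 (DEC(p)): p=15, z=16
After step 5 (MAX(z, p)): p=15, z=16
After step 6 (INC(z)): p=15, z=17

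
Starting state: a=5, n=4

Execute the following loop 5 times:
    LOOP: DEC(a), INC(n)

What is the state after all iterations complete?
a=0, n=9

Iteration trace:
Start: a=5, n=4
After iteration 1: a=4, n=5
After iteration 2: a=3, n=6
After iteration 3: a=2, n=7
After iteration 4: a=1, n=8
After iteration 5: a=0, n=9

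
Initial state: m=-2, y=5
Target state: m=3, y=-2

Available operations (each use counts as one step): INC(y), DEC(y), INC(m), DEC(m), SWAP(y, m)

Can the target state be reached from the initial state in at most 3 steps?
Yes

Path (3 steps): DEC(y) → DEC(y) → SWAP(y, m)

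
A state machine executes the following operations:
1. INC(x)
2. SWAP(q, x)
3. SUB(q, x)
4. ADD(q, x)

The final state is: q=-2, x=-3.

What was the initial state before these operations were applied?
q=-3, x=-3

Working backwards:
Final state: q=-2, x=-3
Before step 4 (ADD(q, x)): q=1, x=-3
Before step 3 (SUB(q, x)): q=-2, x=-3
Before step 2 (SWAP(q, x)): q=-3, x=-2
Before step 1 (INC(x)): q=-3, x=-3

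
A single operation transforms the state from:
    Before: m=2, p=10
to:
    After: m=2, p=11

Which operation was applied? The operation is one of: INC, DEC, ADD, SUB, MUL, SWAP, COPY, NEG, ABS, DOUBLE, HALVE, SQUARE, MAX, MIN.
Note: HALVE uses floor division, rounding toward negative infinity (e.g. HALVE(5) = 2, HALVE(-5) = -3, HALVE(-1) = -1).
INC(p)

Analyzing the change:
Before: m=2, p=10
After: m=2, p=11
Variable p changed from 10 to 11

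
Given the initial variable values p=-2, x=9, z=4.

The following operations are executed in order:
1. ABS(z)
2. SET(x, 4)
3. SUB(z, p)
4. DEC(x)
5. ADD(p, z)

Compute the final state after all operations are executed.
{p: 4, x: 3, z: 6}

Step-by-step execution:
Initial: p=-2, x=9, z=4
After step 1 (ABS(z)): p=-2, x=9, z=4
After step 2 (SET(x, 4)): p=-2, x=4, z=4
After step 3 (SUB(z, p)): p=-2, x=4, z=6
After step 4 (DEC(x)): p=-2, x=3, z=6
After step 5 (ADD(p, z)): p=4, x=3, z=6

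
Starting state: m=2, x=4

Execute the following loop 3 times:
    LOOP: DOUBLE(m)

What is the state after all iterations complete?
m=16, x=4

Iteration trace:
Start: m=2, x=4
After iteration 1: m=4, x=4
After iteration 2: m=8, x=4
After iteration 3: m=16, x=4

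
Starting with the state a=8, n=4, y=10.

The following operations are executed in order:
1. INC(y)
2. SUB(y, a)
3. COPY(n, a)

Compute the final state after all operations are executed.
{a: 8, n: 8, y: 3}

Step-by-step execution:
Initial: a=8, n=4, y=10
After step 1 (INC(y)): a=8, n=4, y=11
After step 2 (SUB(y, a)): a=8, n=4, y=3
After step 3 (COPY(n, a)): a=8, n=8, y=3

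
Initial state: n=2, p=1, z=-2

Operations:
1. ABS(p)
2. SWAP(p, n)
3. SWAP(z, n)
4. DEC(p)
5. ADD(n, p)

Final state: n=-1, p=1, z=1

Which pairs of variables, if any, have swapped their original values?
None

Comparing initial and final values:
z: -2 → 1
p: 1 → 1
n: 2 → -1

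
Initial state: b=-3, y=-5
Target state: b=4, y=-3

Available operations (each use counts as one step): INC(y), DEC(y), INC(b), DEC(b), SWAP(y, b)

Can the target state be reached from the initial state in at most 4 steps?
No

The target state cannot be reached within 4 steps.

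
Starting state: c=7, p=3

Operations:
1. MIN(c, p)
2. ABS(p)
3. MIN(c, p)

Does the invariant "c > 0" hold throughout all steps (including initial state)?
Yes

The invariant holds at every step.

State at each step:
Initial: c=7, p=3
After step 1: c=3, p=3
After step 2: c=3, p=3
After step 3: c=3, p=3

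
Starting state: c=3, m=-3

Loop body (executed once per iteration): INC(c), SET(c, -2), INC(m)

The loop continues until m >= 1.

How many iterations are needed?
4

Tracing iterations:
Initial: c=3, m=-3
After iteration 1: c=-2, m=-2
After iteration 2: c=-2, m=-1
After iteration 3: c=-2, m=0
After iteration 4: c=-2, m=1
m >= 1 now holds, so the loop exits after 4 iterations.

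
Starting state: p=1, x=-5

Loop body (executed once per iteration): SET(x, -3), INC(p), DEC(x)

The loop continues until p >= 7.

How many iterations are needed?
6

Tracing iterations:
Initial: p=1, x=-5
After iteration 1: p=2, x=-4
After iteration 2: p=3, x=-4
After iteration 3: p=4, x=-4
After iteration 4: p=5, x=-4
After iteration 5: p=6, x=-4
After iteration 6: p=7, x=-4
p >= 7 now holds, so the loop exits after 6 iterations.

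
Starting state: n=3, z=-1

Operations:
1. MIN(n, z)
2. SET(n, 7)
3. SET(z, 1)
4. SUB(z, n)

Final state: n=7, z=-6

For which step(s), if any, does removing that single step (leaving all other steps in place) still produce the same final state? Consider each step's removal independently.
Step(s) 1

Testing removal of each single step:
Without step 1: final = n=7, z=-6 (same)
Without step 2: final = n=-1, z=2 (different)
Without step 3: final = n=7, z=-8 (different)
Without step 4: final = n=7, z=1 (different)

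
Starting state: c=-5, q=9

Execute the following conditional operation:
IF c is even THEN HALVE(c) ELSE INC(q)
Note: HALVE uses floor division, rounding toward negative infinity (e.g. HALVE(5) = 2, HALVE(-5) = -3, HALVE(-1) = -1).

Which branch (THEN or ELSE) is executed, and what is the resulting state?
Branch: ELSE, Final state: c=-5, q=10

Evaluating condition: c is even
Condition is False, so ELSE branch executes
After INC(q): c=-5, q=10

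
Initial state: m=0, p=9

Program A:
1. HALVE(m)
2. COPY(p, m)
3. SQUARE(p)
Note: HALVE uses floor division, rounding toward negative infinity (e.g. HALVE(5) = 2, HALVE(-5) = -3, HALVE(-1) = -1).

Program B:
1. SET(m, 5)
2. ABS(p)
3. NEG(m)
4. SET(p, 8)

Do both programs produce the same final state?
No

Program A final state: m=0, p=0
Program B final state: m=-5, p=8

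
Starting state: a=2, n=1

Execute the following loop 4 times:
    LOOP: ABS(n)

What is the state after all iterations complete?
a=2, n=1

Iteration trace:
Start: a=2, n=1
After iteration 1: a=2, n=1
After iteration 2: a=2, n=1
After iteration 3: a=2, n=1
After iteration 4: a=2, n=1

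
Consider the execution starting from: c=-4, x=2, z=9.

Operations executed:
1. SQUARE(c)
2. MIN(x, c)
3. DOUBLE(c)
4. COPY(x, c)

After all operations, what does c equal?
c = 32

Tracing execution:
Step 1: SQUARE(c) → c = 16
Step 2: MIN(x, c) → c = 16
Step 3: DOUBLE(c) → c = 32
Step 4: COPY(x, c) → c = 32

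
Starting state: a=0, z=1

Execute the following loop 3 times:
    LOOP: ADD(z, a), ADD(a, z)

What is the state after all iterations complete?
a=8, z=5

Iteration trace:
Start: a=0, z=1
After iteration 1: a=1, z=1
After iteration 2: a=3, z=2
After iteration 3: a=8, z=5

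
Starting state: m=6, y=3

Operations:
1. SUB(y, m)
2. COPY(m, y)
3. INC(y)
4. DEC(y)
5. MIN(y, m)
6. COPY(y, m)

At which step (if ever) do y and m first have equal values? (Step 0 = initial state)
Step 2

y and m first become equal after step 2.

Comparing values at each step:
Initial: y=3, m=6
After step 1: y=-3, m=6
After step 2: y=-3, m=-3 ← equal!
After step 3: y=-2, m=-3
After step 4: y=-3, m=-3 ← equal!
After step 5: y=-3, m=-3 ← equal!
After step 6: y=-3, m=-3 ← equal!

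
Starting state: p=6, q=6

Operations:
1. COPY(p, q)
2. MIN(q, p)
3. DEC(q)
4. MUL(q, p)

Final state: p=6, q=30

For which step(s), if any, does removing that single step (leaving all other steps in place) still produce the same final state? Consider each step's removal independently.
Step(s) 1, 2

Testing removal of each single step:
Without step 1: final = p=6, q=30 (same)
Without step 2: final = p=6, q=30 (same)
Without step 3: final = p=6, q=36 (different)
Without step 4: final = p=6, q=5 (different)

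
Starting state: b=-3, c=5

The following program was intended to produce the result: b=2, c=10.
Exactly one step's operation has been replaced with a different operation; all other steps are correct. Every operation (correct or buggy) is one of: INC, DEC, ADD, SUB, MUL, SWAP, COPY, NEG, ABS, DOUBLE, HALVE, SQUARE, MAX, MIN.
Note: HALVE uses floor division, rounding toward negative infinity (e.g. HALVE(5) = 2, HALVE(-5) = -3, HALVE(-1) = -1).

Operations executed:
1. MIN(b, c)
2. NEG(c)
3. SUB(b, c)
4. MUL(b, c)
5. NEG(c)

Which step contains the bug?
Step 4

Trace with buggy code:
Initial: b=-3, c=5
After step 1: b=-3, c=5
After step 2: b=-3, c=-5
After step 3: b=2, c=-5
After step 4: b=-10, c=-5
After step 5: b=-10, c=5
Actual final b=-10, c=5 ≠ expected b=2, c=10.
Step 4 is the only position where a single-operation replacement can produce the expected result.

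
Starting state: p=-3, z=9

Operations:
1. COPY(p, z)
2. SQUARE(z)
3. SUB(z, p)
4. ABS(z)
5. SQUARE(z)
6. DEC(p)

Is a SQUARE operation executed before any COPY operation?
No

First SQUARE: step 2
First COPY: step 1
Since 2 > 1, COPY comes first.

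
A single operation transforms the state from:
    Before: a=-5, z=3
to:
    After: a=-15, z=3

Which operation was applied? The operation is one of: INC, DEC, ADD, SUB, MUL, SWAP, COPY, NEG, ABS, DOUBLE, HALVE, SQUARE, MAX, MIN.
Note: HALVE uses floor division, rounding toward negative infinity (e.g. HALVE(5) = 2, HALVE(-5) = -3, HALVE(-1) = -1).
MUL(a, z)

Analyzing the change:
Before: a=-5, z=3
After: a=-15, z=3
Variable a changed from -5 to -15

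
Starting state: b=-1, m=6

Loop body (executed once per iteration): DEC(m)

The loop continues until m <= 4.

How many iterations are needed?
2

Tracing iterations:
Initial: b=-1, m=6
After iteration 1: b=-1, m=5
After iteration 2: b=-1, m=4
m <= 4 now holds, so the loop exits after 2 iterations.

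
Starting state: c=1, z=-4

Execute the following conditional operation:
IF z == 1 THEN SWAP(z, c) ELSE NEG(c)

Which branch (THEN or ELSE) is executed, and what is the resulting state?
Branch: ELSE, Final state: c=-1, z=-4

Evaluating condition: z == 1
z = -4
Condition is False, so ELSE branch executes
After NEG(c): c=-1, z=-4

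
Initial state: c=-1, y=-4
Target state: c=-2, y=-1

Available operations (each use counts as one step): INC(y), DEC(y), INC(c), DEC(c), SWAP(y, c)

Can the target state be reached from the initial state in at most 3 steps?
Yes

Path (3 steps): INC(y) → INC(y) → SWAP(y, c)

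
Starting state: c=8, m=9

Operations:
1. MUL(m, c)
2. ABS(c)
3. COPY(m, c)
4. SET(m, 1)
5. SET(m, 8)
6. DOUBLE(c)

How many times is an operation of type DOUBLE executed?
1

Counting DOUBLE operations:
Step 6: DOUBLE(c) ← DOUBLE
Total: 1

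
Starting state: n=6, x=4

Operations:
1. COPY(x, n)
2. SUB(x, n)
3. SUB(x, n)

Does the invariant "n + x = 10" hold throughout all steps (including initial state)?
No, violated after step 1

The invariant is violated after step 1.

State at each step:
Initial: n=6, x=4
After step 1: n=6, x=6
After step 2: n=6, x=0
After step 3: n=6, x=-6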